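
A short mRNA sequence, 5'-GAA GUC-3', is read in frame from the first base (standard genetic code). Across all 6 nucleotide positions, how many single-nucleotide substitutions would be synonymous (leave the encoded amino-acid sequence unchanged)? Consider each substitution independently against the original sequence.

Codon 1 (GAA, Glu): 1 synonymous substitution.
Codon 2 (GUC, Val): 3 synonymous substitutions.
Total: 1 + 3 = 4.

4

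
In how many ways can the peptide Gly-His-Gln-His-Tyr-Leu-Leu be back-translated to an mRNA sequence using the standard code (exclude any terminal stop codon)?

Gly: 4 codons.
His: 2 codons.
Gln: 2 codons.
His: 2 codons.
Tyr: 2 codons.
Leu: 6 codons.
Leu: 6 codons.
4 × 2 × 2 × 2 × 2 × 6 × 6 = 2304.

2304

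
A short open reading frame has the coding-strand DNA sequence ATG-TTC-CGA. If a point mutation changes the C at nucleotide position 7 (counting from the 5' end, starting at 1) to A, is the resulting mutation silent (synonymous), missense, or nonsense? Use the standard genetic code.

Position 7 falls in codon 3: CGA → Arg.
After the substitution the codon is AGA → Arg.
Both encode Arg, so the change is synonymous.

silent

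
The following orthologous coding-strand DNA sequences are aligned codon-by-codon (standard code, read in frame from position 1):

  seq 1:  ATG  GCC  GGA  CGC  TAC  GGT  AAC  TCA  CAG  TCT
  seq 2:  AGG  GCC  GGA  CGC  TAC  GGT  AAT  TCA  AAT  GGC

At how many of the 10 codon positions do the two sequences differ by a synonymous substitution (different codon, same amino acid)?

Codon 1: ATG Met / AGG Arg — nonsynonymous.
Codon 2: GCC Ala / GCC Ala — identical.
Codon 3: GGA Gly / GGA Gly — identical.
Codon 4: CGC Arg / CGC Arg — identical.
Codon 5: TAC Tyr / TAC Tyr — identical.
Codon 6: GGT Gly / GGT Gly — identical.
Codon 7: AAC Asn / AAT Asn — synonymous.
Codon 8: TCA Ser / TCA Ser — identical.
Codon 9: CAG Gln / AAT Asn — nonsynonymous.
Codon 10: TCT Ser / GGC Gly — nonsynonymous.
Synonymous differences: 1.

1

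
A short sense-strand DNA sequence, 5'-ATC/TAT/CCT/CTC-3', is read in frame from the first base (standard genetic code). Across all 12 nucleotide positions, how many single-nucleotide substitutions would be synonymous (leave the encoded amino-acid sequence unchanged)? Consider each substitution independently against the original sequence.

9

Codon 1 (ATC, Ile): 2 synonymous substitutions.
Codon 2 (TAT, Tyr): 1 synonymous substitution.
Codon 3 (CCT, Pro): 3 synonymous substitutions.
Codon 4 (CTC, Leu): 3 synonymous substitutions.
Total: 2 + 1 + 3 + 3 = 9.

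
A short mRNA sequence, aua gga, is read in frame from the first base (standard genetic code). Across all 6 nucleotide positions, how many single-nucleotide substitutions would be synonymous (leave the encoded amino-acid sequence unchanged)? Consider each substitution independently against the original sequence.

Codon 1 (AUA, Ile): 2 synonymous substitutions.
Codon 2 (GGA, Gly): 3 synonymous substitutions.
Total: 2 + 3 = 5.

5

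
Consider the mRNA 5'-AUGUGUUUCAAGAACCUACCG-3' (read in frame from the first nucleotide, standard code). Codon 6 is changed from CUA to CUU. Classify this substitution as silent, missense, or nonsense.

silent

Position 18 falls in codon 6: CUA → Leu.
After the substitution the codon is CUU → Leu.
Both encode Leu, so the change is synonymous.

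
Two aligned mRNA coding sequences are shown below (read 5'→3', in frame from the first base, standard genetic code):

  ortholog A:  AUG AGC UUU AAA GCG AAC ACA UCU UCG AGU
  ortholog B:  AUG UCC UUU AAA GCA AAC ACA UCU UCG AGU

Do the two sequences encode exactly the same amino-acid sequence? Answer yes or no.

Codon 1: AUG Met / AUG Met — identical.
Codon 2: AGC Ser / UCC Ser — synonymous.
Codon 3: UUU Phe / UUU Phe — identical.
Codon 4: AAA Lys / AAA Lys — identical.
Codon 5: GCG Ala / GCA Ala — synonymous.
Codon 6: AAC Asn / AAC Asn — identical.
Codon 7: ACA Thr / ACA Thr — identical.
Codon 8: UCU Ser / UCU Ser — identical.
Codon 9: UCG Ser / UCG Ser — identical.
Codon 10: AGU Ser / AGU Ser — identical.
Nonsynonymous differences: 0 → same protein.

yes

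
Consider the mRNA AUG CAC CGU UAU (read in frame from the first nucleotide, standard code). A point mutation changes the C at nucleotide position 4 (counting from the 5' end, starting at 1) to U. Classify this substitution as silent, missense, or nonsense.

missense

Position 4 falls in codon 2: CAC → His.
After the substitution the codon is UAC → Tyr.
His ≠ Tyr, so this is a missense mutation.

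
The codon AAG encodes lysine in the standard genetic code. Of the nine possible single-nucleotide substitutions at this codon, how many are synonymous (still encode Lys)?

1

Position 1: none → 0 synonymous.
Position 2: none → 0 synonymous.
Position 3: AAA → 1 synonymous.
Total: 0 + 0 + 1 = 1.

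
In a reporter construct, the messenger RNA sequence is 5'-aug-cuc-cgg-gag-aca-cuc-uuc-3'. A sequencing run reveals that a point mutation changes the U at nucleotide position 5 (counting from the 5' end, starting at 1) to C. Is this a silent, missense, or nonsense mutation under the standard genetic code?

missense

Position 5 falls in codon 2: CUC → Leu.
After the substitution the codon is CCC → Pro.
Leu ≠ Pro, so this is a missense mutation.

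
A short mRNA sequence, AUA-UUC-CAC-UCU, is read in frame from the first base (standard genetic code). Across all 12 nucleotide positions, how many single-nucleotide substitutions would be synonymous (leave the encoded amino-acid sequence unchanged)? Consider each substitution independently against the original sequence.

Codon 1 (AUA, Ile): 2 synonymous substitutions.
Codon 2 (UUC, Phe): 1 synonymous substitution.
Codon 3 (CAC, His): 1 synonymous substitution.
Codon 4 (UCU, Ser): 3 synonymous substitutions.
Total: 2 + 1 + 1 + 3 = 7.

7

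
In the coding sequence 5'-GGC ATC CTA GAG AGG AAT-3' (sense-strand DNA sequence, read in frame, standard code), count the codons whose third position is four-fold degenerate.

Codon 1 GGC (Gly): third position 4-fold.
Codon 2 ATC (Ile): third position 3-fold.
Codon 3 CTA (Leu): third position 4-fold.
Codon 4 GAG (Glu): third position 2-fold.
Codon 5 AGG (Arg): third position 2-fold.
Codon 6 AAT (Asn): third position 2-fold.
Four-fold degenerate third positions: 2.

2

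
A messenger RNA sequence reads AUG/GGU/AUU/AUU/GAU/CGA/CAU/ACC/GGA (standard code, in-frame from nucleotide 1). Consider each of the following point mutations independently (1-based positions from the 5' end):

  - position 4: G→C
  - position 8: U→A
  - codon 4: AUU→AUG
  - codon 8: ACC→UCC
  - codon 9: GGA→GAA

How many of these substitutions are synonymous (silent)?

Codon 2: GGU (Gly) → CGU (Arg) — missense.
Codon 3: AUU (Ile) → AAU (Asn) — missense.
Codon 4: AUU (Ile) → AUG (Met) — missense.
Codon 8: ACC (Thr) → UCC (Ser) — missense.
Codon 9: GGA (Gly) → GAA (Glu) — missense.
Synonymous: 0 of 5.

0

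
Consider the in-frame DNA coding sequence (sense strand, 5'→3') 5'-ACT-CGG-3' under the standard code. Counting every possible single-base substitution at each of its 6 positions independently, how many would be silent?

Codon 1 (ACT, Thr): 3 synonymous substitutions.
Codon 2 (CGG, Arg): 4 synonymous substitutions.
Total: 3 + 4 = 7.

7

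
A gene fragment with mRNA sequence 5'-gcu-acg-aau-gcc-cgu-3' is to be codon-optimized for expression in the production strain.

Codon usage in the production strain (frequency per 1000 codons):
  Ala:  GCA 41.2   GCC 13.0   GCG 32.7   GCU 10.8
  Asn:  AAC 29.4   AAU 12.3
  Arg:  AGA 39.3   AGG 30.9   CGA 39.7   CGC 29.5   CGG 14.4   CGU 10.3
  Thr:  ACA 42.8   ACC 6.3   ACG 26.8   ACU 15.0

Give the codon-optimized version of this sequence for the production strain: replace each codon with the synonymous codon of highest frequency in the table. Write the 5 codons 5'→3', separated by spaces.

GCA ACA AAC GCA CGA

Codon 1 (Ala): best is GCA at 41.2.
Codon 2 (Thr): best is ACA at 42.8.
Codon 3 (Asn): best is AAC at 29.4.
Codon 4 (Ala): best is GCA at 41.2.
Codon 5 (Arg): best is CGA at 39.7.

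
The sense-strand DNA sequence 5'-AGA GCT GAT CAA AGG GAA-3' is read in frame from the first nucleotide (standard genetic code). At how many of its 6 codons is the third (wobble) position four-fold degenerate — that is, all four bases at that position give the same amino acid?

Codon 1 AGA (Arg): third position 2-fold.
Codon 2 GCT (Ala): third position 4-fold.
Codon 3 GAT (Asp): third position 2-fold.
Codon 4 CAA (Gln): third position 2-fold.
Codon 5 AGG (Arg): third position 2-fold.
Codon 6 GAA (Glu): third position 2-fold.
Four-fold degenerate third positions: 1.

1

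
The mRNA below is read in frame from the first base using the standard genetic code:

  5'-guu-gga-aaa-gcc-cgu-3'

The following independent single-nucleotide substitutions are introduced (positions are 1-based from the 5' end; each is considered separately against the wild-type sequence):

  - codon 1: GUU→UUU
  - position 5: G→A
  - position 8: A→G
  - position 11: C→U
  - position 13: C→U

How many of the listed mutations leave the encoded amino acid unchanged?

0

Codon 1: GUU (Val) → UUU (Phe) — missense.
Codon 2: GGA (Gly) → GAA (Glu) — missense.
Codon 3: AAA (Lys) → AGA (Arg) — missense.
Codon 4: GCC (Ala) → GUC (Val) — missense.
Codon 5: CGU (Arg) → UGU (Cys) — missense.
Synonymous: 0 of 5.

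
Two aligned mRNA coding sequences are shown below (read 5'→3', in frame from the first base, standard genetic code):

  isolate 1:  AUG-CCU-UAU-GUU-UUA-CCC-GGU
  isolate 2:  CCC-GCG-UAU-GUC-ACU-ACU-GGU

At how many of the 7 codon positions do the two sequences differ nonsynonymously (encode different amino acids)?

4

Codon 1: AUG Met / CCC Pro — nonsynonymous.
Codon 2: CCU Pro / GCG Ala — nonsynonymous.
Codon 3: UAU Tyr / UAU Tyr — identical.
Codon 4: GUU Val / GUC Val — synonymous.
Codon 5: UUA Leu / ACU Thr — nonsynonymous.
Codon 6: CCC Pro / ACU Thr — nonsynonymous.
Codon 7: GGU Gly / GGU Gly — identical.
Nonsynonymous differences: 4.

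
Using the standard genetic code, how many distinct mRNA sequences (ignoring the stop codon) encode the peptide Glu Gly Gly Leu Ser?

Glu: 2 codons.
Gly: 4 codons.
Gly: 4 codons.
Leu: 6 codons.
Ser: 6 codons.
2 × 4 × 4 × 6 × 6 = 1152.

1152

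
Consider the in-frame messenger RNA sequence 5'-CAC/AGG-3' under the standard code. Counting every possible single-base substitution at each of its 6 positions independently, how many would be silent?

3

Codon 1 (CAC, His): 1 synonymous substitution.
Codon 2 (AGG, Arg): 2 synonymous substitutions.
Total: 1 + 2 = 3.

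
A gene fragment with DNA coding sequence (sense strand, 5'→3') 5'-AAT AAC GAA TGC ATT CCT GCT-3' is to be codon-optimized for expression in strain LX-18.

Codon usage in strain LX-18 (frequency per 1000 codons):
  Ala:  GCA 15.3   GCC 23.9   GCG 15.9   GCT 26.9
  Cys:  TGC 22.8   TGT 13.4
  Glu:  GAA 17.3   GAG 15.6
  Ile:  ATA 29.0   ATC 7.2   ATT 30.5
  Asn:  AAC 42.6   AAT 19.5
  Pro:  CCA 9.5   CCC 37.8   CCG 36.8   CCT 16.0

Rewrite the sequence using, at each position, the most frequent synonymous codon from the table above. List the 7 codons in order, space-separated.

AAC AAC GAA TGC ATT CCC GCT

Codon 1 (Asn): best is AAC at 42.6.
Codon 2 (Asn): best is AAC at 42.6.
Codon 3 (Glu): best is GAA at 17.3.
Codon 4 (Cys): best is TGC at 22.8.
Codon 5 (Ile): best is ATT at 30.5.
Codon 6 (Pro): best is CCC at 37.8.
Codon 7 (Ala): best is GCT at 26.9.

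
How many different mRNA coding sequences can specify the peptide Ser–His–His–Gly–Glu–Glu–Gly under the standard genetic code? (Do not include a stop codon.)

Ser: 6 codons.
His: 2 codons.
His: 2 codons.
Gly: 4 codons.
Glu: 2 codons.
Glu: 2 codons.
Gly: 4 codons.
6 × 2 × 2 × 4 × 2 × 2 × 4 = 1536.

1536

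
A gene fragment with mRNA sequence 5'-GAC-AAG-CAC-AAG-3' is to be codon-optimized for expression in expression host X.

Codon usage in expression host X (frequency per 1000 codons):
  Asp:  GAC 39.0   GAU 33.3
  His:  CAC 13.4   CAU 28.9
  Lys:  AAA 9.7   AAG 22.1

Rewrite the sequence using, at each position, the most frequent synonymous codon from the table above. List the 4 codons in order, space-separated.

GAC AAG CAU AAG

Codon 1 (Asp): best is GAC at 39.0.
Codon 2 (Lys): best is AAG at 22.1.
Codon 3 (His): best is CAU at 28.9.
Codon 4 (Lys): best is AAG at 22.1.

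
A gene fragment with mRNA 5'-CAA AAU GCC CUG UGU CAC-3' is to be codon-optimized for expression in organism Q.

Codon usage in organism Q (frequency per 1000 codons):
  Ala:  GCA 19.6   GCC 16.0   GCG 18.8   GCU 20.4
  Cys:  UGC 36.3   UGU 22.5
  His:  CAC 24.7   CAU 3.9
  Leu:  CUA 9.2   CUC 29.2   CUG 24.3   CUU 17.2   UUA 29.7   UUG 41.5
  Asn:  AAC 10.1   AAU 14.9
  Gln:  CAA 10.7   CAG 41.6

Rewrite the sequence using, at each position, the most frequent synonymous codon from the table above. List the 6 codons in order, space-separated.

CAG AAU GCU UUG UGC CAC

Codon 1 (Gln): best is CAG at 41.6.
Codon 2 (Asn): best is AAU at 14.9.
Codon 3 (Ala): best is GCU at 20.4.
Codon 4 (Leu): best is UUG at 41.5.
Codon 5 (Cys): best is UGC at 36.3.
Codon 6 (His): best is CAC at 24.7.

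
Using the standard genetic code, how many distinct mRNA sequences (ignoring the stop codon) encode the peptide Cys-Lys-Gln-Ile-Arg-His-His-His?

Cys: 2 codons.
Lys: 2 codons.
Gln: 2 codons.
Ile: 3 codons.
Arg: 6 codons.
His: 2 codons.
His: 2 codons.
His: 2 codons.
2 × 2 × 2 × 3 × 6 × 2 × 2 × 2 = 1152.

1152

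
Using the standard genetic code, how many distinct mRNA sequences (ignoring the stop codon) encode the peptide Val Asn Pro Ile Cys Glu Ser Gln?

4608

Val: 4 codons.
Asn: 2 codons.
Pro: 4 codons.
Ile: 3 codons.
Cys: 2 codons.
Glu: 2 codons.
Ser: 6 codons.
Gln: 2 codons.
4 × 2 × 4 × 3 × 2 × 2 × 6 × 2 = 4608.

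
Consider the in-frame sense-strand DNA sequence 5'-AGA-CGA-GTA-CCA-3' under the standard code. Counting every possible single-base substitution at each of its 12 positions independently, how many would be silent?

12

Codon 1 (AGA, Arg): 2 synonymous substitutions.
Codon 2 (CGA, Arg): 4 synonymous substitutions.
Codon 3 (GTA, Val): 3 synonymous substitutions.
Codon 4 (CCA, Pro): 3 synonymous substitutions.
Total: 2 + 4 + 3 + 3 = 12.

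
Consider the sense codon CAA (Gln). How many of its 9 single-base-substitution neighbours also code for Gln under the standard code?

Position 1: none → 0 synonymous.
Position 2: none → 0 synonymous.
Position 3: CAG → 1 synonymous.
Total: 0 + 0 + 1 = 1.

1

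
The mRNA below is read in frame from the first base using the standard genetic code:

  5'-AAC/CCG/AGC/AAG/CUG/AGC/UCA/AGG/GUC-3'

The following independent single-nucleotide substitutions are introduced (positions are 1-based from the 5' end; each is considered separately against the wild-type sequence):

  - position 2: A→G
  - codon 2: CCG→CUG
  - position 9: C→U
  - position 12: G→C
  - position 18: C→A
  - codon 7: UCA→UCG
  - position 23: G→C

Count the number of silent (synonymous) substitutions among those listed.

Codon 1: AAC (Asn) → AGC (Ser) — missense.
Codon 2: CCG (Pro) → CUG (Leu) — missense.
Codon 3: AGC (Ser) → AGU (Ser) — synonymous.
Codon 4: AAG (Lys) → AAC (Asn) — missense.
Codon 6: AGC (Ser) → AGA (Arg) — missense.
Codon 7: UCA (Ser) → UCG (Ser) — synonymous.
Codon 8: AGG (Arg) → ACG (Thr) — missense.
Synonymous: 2 of 7.

2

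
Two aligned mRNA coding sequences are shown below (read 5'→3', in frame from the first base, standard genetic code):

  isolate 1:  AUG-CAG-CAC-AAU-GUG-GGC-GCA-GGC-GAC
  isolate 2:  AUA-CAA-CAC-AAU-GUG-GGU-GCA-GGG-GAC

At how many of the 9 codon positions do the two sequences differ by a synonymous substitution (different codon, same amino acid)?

3

Codon 1: AUG Met / AUA Ile — nonsynonymous.
Codon 2: CAG Gln / CAA Gln — synonymous.
Codon 3: CAC His / CAC His — identical.
Codon 4: AAU Asn / AAU Asn — identical.
Codon 5: GUG Val / GUG Val — identical.
Codon 6: GGC Gly / GGU Gly — synonymous.
Codon 7: GCA Ala / GCA Ala — identical.
Codon 8: GGC Gly / GGG Gly — synonymous.
Codon 9: GAC Asp / GAC Asp — identical.
Synonymous differences: 3.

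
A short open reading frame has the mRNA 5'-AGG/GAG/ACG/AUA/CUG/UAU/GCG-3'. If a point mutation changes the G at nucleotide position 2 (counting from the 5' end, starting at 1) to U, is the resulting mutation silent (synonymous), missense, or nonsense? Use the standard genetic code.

missense

Position 2 falls in codon 1: AGG → Arg.
After the substitution the codon is AUG → Met.
Arg ≠ Met, so this is a missense mutation.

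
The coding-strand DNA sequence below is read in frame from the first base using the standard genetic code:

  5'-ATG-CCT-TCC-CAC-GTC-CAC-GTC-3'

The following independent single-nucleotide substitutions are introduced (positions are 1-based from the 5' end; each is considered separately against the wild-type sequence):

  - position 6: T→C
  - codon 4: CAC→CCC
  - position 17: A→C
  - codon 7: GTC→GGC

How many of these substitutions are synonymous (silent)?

1

Codon 2: CCT (Pro) → CCC (Pro) — synonymous.
Codon 4: CAC (His) → CCC (Pro) — missense.
Codon 6: CAC (His) → CCC (Pro) — missense.
Codon 7: GTC (Val) → GGC (Gly) — missense.
Synonymous: 1 of 4.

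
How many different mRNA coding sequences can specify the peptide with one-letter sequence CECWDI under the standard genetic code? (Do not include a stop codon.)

Cys: 2 codons.
Glu: 2 codons.
Cys: 2 codons.
Trp: 1 codon.
Asp: 2 codons.
Ile: 3 codons.
2 × 2 × 2 × 1 × 2 × 3 = 48.

48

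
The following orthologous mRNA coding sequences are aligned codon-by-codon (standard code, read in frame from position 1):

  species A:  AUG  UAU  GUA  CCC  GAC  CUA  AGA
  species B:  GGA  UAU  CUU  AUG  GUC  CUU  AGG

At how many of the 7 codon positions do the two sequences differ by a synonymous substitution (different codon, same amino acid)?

2

Codon 1: AUG Met / GGA Gly — nonsynonymous.
Codon 2: UAU Tyr / UAU Tyr — identical.
Codon 3: GUA Val / CUU Leu — nonsynonymous.
Codon 4: CCC Pro / AUG Met — nonsynonymous.
Codon 5: GAC Asp / GUC Val — nonsynonymous.
Codon 6: CUA Leu / CUU Leu — synonymous.
Codon 7: AGA Arg / AGG Arg — synonymous.
Synonymous differences: 2.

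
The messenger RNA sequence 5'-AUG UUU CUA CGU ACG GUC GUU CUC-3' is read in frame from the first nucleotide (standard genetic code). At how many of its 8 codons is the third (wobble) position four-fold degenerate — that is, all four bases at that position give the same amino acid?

Codon 1 AUG (Met): third position 1-fold.
Codon 2 UUU (Phe): third position 2-fold.
Codon 3 CUA (Leu): third position 4-fold.
Codon 4 CGU (Arg): third position 4-fold.
Codon 5 ACG (Thr): third position 4-fold.
Codon 6 GUC (Val): third position 4-fold.
Codon 7 GUU (Val): third position 4-fold.
Codon 8 CUC (Leu): third position 4-fold.
Four-fold degenerate third positions: 6.

6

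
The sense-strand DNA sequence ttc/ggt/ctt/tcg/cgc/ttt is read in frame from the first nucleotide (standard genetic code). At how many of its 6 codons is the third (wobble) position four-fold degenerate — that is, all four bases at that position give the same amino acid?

Codon 1 TTC (Phe): third position 2-fold.
Codon 2 GGT (Gly): third position 4-fold.
Codon 3 CTT (Leu): third position 4-fold.
Codon 4 TCG (Ser): third position 4-fold.
Codon 5 CGC (Arg): third position 4-fold.
Codon 6 TTT (Phe): third position 2-fold.
Four-fold degenerate third positions: 4.

4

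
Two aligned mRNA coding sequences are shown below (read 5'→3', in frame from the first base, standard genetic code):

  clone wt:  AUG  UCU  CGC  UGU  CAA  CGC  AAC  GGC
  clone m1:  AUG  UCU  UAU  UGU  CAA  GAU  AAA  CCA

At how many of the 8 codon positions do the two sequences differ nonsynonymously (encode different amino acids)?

Codon 1: AUG Met / AUG Met — identical.
Codon 2: UCU Ser / UCU Ser — identical.
Codon 3: CGC Arg / UAU Tyr — nonsynonymous.
Codon 4: UGU Cys / UGU Cys — identical.
Codon 5: CAA Gln / CAA Gln — identical.
Codon 6: CGC Arg / GAU Asp — nonsynonymous.
Codon 7: AAC Asn / AAA Lys — nonsynonymous.
Codon 8: GGC Gly / CCA Pro — nonsynonymous.
Nonsynonymous differences: 4.

4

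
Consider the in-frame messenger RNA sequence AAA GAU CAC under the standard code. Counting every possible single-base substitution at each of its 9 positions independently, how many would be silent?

Codon 1 (AAA, Lys): 1 synonymous substitution.
Codon 2 (GAU, Asp): 1 synonymous substitution.
Codon 3 (CAC, His): 1 synonymous substitution.
Total: 1 + 1 + 1 = 3.

3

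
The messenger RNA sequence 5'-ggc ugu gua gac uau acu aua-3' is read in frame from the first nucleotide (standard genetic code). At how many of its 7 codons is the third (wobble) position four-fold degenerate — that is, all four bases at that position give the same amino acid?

3

Codon 1 GGC (Gly): third position 4-fold.
Codon 2 UGU (Cys): third position 2-fold.
Codon 3 GUA (Val): third position 4-fold.
Codon 4 GAC (Asp): third position 2-fold.
Codon 5 UAU (Tyr): third position 2-fold.
Codon 6 ACU (Thr): third position 4-fold.
Codon 7 AUA (Ile): third position 3-fold.
Four-fold degenerate third positions: 3.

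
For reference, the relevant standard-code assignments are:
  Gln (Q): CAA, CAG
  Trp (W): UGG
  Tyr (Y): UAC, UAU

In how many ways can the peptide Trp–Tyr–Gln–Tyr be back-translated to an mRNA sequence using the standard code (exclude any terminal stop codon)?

8

Trp: 1 codon.
Tyr: 2 codons.
Gln: 2 codons.
Tyr: 2 codons.
1 × 2 × 2 × 2 = 8.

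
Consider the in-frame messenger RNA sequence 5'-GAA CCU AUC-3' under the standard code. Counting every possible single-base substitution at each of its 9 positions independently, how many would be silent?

Codon 1 (GAA, Glu): 1 synonymous substitution.
Codon 2 (CCU, Pro): 3 synonymous substitutions.
Codon 3 (AUC, Ile): 2 synonymous substitutions.
Total: 1 + 3 + 2 = 6.

6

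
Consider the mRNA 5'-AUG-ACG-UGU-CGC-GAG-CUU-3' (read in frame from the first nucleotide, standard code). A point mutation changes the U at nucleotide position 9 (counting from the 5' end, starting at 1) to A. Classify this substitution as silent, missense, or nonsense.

nonsense

Position 9 falls in codon 3: UGU → Cys.
After the substitution the codon is UGA → Stop.
The new codon is a stop codon, so this is a nonsense mutation.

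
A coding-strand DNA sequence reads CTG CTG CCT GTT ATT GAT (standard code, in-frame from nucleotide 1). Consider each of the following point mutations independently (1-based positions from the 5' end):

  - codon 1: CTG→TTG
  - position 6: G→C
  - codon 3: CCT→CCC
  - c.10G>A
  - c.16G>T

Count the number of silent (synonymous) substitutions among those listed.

3

Codon 1: CTG (Leu) → TTG (Leu) — synonymous.
Codon 2: CTG (Leu) → CTC (Leu) — synonymous.
Codon 3: CCT (Pro) → CCC (Pro) — synonymous.
Codon 4: GTT (Val) → ATT (Ile) — missense.
Codon 6: GAT (Asp) → TAT (Tyr) — missense.
Synonymous: 3 of 5.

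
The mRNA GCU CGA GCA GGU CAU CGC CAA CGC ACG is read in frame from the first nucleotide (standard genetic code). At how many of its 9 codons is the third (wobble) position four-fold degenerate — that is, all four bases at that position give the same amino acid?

7

Codon 1 GCU (Ala): third position 4-fold.
Codon 2 CGA (Arg): third position 4-fold.
Codon 3 GCA (Ala): third position 4-fold.
Codon 4 GGU (Gly): third position 4-fold.
Codon 5 CAU (His): third position 2-fold.
Codon 6 CGC (Arg): third position 4-fold.
Codon 7 CAA (Gln): third position 2-fold.
Codon 8 CGC (Arg): third position 4-fold.
Codon 9 ACG (Thr): third position 4-fold.
Four-fold degenerate third positions: 7.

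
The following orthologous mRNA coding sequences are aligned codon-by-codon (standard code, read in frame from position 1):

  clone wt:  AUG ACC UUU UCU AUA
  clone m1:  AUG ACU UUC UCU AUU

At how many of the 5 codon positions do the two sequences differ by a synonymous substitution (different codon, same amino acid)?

Codon 1: AUG Met / AUG Met — identical.
Codon 2: ACC Thr / ACU Thr — synonymous.
Codon 3: UUU Phe / UUC Phe — synonymous.
Codon 4: UCU Ser / UCU Ser — identical.
Codon 5: AUA Ile / AUU Ile — synonymous.
Synonymous differences: 3.

3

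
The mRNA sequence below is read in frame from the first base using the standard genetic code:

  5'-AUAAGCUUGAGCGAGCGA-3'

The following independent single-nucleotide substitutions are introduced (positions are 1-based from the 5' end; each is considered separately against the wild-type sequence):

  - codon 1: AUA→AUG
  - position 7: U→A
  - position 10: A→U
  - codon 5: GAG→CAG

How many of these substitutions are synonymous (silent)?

0

Codon 1: AUA (Ile) → AUG (Met) — missense.
Codon 3: UUG (Leu) → AUG (Met) — missense.
Codon 4: AGC (Ser) → UGC (Cys) — missense.
Codon 5: GAG (Glu) → CAG (Gln) — missense.
Synonymous: 0 of 4.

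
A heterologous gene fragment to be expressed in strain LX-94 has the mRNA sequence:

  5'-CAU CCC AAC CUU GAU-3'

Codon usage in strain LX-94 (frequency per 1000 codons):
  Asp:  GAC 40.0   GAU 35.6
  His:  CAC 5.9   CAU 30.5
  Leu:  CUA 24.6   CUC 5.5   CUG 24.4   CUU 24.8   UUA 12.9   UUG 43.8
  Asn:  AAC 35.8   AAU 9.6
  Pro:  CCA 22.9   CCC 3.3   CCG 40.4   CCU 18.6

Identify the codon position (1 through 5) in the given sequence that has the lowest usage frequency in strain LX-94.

2

Codon 1 CAU (His): 30.5 per 1000.
Codon 2 CCC (Pro): 3.3 per 1000.
Codon 3 AAC (Asn): 35.8 per 1000.
Codon 4 CUU (Leu): 24.8 per 1000.
Codon 5 GAU (Asp): 35.6 per 1000.
Lowest frequency is 3.3 at codon 2.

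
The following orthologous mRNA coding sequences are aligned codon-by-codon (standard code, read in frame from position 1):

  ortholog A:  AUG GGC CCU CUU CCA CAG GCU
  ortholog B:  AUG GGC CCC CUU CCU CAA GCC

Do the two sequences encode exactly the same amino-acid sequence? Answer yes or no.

yes

Codon 1: AUG Met / AUG Met — identical.
Codon 2: GGC Gly / GGC Gly — identical.
Codon 3: CCU Pro / CCC Pro — synonymous.
Codon 4: CUU Leu / CUU Leu — identical.
Codon 5: CCA Pro / CCU Pro — synonymous.
Codon 6: CAG Gln / CAA Gln — synonymous.
Codon 7: GCU Ala / GCC Ala — synonymous.
Nonsynonymous differences: 0 → same protein.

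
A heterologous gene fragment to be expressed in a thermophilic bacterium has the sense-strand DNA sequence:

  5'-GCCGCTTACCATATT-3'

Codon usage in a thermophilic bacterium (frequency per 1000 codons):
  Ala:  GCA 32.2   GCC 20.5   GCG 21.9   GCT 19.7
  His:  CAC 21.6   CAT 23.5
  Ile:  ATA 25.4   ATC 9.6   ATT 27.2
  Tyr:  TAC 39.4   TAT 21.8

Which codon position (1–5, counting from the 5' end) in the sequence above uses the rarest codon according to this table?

2

Codon 1 GCC (Ala): 20.5 per 1000.
Codon 2 GCT (Ala): 19.7 per 1000.
Codon 3 TAC (Tyr): 39.4 per 1000.
Codon 4 CAT (His): 23.5 per 1000.
Codon 5 ATT (Ile): 27.2 per 1000.
Lowest frequency is 19.7 at codon 2.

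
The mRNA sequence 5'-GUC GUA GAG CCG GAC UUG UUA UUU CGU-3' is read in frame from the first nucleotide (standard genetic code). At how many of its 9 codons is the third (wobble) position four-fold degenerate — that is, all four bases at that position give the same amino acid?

4

Codon 1 GUC (Val): third position 4-fold.
Codon 2 GUA (Val): third position 4-fold.
Codon 3 GAG (Glu): third position 2-fold.
Codon 4 CCG (Pro): third position 4-fold.
Codon 5 GAC (Asp): third position 2-fold.
Codon 6 UUG (Leu): third position 2-fold.
Codon 7 UUA (Leu): third position 2-fold.
Codon 8 UUU (Phe): third position 2-fold.
Codon 9 CGU (Arg): third position 4-fold.
Four-fold degenerate third positions: 4.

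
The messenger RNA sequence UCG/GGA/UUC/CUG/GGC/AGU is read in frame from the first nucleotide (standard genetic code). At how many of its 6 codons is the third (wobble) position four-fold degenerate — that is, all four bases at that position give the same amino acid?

4

Codon 1 UCG (Ser): third position 4-fold.
Codon 2 GGA (Gly): third position 4-fold.
Codon 3 UUC (Phe): third position 2-fold.
Codon 4 CUG (Leu): third position 4-fold.
Codon 5 GGC (Gly): third position 4-fold.
Codon 6 AGU (Ser): third position 2-fold.
Four-fold degenerate third positions: 4.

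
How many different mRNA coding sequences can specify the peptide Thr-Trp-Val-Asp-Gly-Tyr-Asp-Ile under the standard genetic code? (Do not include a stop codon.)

Thr: 4 codons.
Trp: 1 codon.
Val: 4 codons.
Asp: 2 codons.
Gly: 4 codons.
Tyr: 2 codons.
Asp: 2 codons.
Ile: 3 codons.
4 × 1 × 4 × 2 × 4 × 2 × 2 × 3 = 1536.

1536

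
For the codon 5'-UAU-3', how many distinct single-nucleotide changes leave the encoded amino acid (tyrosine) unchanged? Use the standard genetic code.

1

Position 1: none → 0 synonymous.
Position 2: none → 0 synonymous.
Position 3: UAC → 1 synonymous.
Total: 0 + 0 + 1 = 1.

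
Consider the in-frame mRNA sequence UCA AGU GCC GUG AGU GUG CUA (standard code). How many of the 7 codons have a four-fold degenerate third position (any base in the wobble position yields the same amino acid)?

5

Codon 1 UCA (Ser): third position 4-fold.
Codon 2 AGU (Ser): third position 2-fold.
Codon 3 GCC (Ala): third position 4-fold.
Codon 4 GUG (Val): third position 4-fold.
Codon 5 AGU (Ser): third position 2-fold.
Codon 6 GUG (Val): third position 4-fold.
Codon 7 CUA (Leu): third position 4-fold.
Four-fold degenerate third positions: 5.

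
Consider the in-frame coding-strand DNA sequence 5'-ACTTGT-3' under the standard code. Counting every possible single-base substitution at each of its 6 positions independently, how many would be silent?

4

Codon 1 (ACT, Thr): 3 synonymous substitutions.
Codon 2 (TGT, Cys): 1 synonymous substitution.
Total: 3 + 1 = 4.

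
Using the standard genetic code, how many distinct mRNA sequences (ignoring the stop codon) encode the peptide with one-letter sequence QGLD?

Gln: 2 codons.
Gly: 4 codons.
Leu: 6 codons.
Asp: 2 codons.
2 × 4 × 6 × 2 = 96.

96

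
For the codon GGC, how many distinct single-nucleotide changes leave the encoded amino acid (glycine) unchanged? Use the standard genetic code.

Position 1: none → 0 synonymous.
Position 2: none → 0 synonymous.
Position 3: GGU, GGA, GGG → 3 synonymous.
Total: 0 + 0 + 3 = 3.

3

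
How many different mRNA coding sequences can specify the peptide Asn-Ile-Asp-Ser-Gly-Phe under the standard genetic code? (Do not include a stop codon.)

Asn: 2 codons.
Ile: 3 codons.
Asp: 2 codons.
Ser: 6 codons.
Gly: 4 codons.
Phe: 2 codons.
2 × 3 × 2 × 6 × 4 × 2 = 576.

576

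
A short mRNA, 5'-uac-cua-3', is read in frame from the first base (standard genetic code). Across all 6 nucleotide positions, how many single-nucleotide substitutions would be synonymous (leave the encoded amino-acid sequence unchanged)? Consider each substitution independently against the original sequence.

5

Codon 1 (UAC, Tyr): 1 synonymous substitution.
Codon 2 (CUA, Leu): 4 synonymous substitutions.
Total: 1 + 4 = 5.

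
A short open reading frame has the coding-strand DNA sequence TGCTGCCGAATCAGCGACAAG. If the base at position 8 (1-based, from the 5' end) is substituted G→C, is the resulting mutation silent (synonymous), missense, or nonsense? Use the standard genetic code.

missense

Position 8 falls in codon 3: CGA → Arg.
After the substitution the codon is CCA → Pro.
Arg ≠ Pro, so this is a missense mutation.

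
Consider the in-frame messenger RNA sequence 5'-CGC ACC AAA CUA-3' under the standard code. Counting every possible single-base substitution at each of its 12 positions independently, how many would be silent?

11

Codon 1 (CGC, Arg): 3 synonymous substitutions.
Codon 2 (ACC, Thr): 3 synonymous substitutions.
Codon 3 (AAA, Lys): 1 synonymous substitution.
Codon 4 (CUA, Leu): 4 synonymous substitutions.
Total: 3 + 3 + 1 + 4 = 11.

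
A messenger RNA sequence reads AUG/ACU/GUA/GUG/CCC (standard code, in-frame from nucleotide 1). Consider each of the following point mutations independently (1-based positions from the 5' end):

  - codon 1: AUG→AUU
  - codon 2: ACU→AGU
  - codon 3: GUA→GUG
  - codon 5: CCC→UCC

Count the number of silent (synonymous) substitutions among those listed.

1

Codon 1: AUG (Met) → AUU (Ile) — missense.
Codon 2: ACU (Thr) → AGU (Ser) — missense.
Codon 3: GUA (Val) → GUG (Val) — synonymous.
Codon 5: CCC (Pro) → UCC (Ser) — missense.
Synonymous: 1 of 4.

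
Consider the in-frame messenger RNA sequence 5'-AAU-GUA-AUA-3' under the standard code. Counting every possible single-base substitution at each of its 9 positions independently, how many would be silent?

6

Codon 1 (AAU, Asn): 1 synonymous substitution.
Codon 2 (GUA, Val): 3 synonymous substitutions.
Codon 3 (AUA, Ile): 2 synonymous substitutions.
Total: 1 + 3 + 2 = 6.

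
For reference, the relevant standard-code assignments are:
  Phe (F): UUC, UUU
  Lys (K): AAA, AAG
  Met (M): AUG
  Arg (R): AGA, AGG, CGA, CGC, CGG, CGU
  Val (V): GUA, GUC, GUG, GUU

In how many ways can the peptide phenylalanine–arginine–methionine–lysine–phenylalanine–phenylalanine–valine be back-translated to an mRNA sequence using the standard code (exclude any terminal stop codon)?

Phe: 2 codons.
Arg: 6 codons.
Met: 1 codon.
Lys: 2 codons.
Phe: 2 codons.
Phe: 2 codons.
Val: 4 codons.
2 × 6 × 1 × 2 × 2 × 2 × 4 = 384.

384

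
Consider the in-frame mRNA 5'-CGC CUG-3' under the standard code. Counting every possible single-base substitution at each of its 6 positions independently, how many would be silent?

Codon 1 (CGC, Arg): 3 synonymous substitutions.
Codon 2 (CUG, Leu): 4 synonymous substitutions.
Total: 3 + 4 = 7.

7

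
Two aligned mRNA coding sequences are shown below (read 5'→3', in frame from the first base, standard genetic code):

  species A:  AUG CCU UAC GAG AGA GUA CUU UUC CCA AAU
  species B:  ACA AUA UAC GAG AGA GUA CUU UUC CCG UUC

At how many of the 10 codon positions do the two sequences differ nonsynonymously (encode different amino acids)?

3

Codon 1: AUG Met / ACA Thr — nonsynonymous.
Codon 2: CCU Pro / AUA Ile — nonsynonymous.
Codon 3: UAC Tyr / UAC Tyr — identical.
Codon 4: GAG Glu / GAG Glu — identical.
Codon 5: AGA Arg / AGA Arg — identical.
Codon 6: GUA Val / GUA Val — identical.
Codon 7: CUU Leu / CUU Leu — identical.
Codon 8: UUC Phe / UUC Phe — identical.
Codon 9: CCA Pro / CCG Pro — synonymous.
Codon 10: AAU Asn / UUC Phe — nonsynonymous.
Nonsynonymous differences: 3.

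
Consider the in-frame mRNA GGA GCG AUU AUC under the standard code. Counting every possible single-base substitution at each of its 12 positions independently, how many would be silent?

Codon 1 (GGA, Gly): 3 synonymous substitutions.
Codon 2 (GCG, Ala): 3 synonymous substitutions.
Codon 3 (AUU, Ile): 2 synonymous substitutions.
Codon 4 (AUC, Ile): 2 synonymous substitutions.
Total: 3 + 3 + 2 + 2 = 10.

10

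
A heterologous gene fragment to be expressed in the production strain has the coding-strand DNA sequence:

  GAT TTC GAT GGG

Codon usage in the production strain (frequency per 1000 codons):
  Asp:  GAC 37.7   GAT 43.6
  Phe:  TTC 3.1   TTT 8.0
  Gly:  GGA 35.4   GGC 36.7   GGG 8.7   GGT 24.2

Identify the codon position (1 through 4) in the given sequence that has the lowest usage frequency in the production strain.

2

Codon 1 GAT (Asp): 43.6 per 1000.
Codon 2 TTC (Phe): 3.1 per 1000.
Codon 3 GAT (Asp): 43.6 per 1000.
Codon 4 GGG (Gly): 8.7 per 1000.
Lowest frequency is 3.1 at codon 2.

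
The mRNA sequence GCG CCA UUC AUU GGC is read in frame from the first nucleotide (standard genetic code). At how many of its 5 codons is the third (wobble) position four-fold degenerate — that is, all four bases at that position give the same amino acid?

3

Codon 1 GCG (Ala): third position 4-fold.
Codon 2 CCA (Pro): third position 4-fold.
Codon 3 UUC (Phe): third position 2-fold.
Codon 4 AUU (Ile): third position 3-fold.
Codon 5 GGC (Gly): third position 4-fold.
Four-fold degenerate third positions: 3.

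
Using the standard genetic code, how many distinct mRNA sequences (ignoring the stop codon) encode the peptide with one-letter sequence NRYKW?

Asn: 2 codons.
Arg: 6 codons.
Tyr: 2 codons.
Lys: 2 codons.
Trp: 1 codon.
2 × 6 × 2 × 2 × 1 = 48.

48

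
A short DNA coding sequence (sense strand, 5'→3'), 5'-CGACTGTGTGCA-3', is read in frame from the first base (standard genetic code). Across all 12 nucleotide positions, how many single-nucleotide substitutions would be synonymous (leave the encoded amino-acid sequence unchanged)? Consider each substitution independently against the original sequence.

Codon 1 (CGA, Arg): 4 synonymous substitutions.
Codon 2 (CTG, Leu): 4 synonymous substitutions.
Codon 3 (TGT, Cys): 1 synonymous substitution.
Codon 4 (GCA, Ala): 3 synonymous substitutions.
Total: 4 + 4 + 1 + 3 = 12.

12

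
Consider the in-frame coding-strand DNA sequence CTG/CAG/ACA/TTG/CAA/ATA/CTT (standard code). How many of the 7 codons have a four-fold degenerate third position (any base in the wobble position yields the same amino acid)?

3

Codon 1 CTG (Leu): third position 4-fold.
Codon 2 CAG (Gln): third position 2-fold.
Codon 3 ACA (Thr): third position 4-fold.
Codon 4 TTG (Leu): third position 2-fold.
Codon 5 CAA (Gln): third position 2-fold.
Codon 6 ATA (Ile): third position 3-fold.
Codon 7 CTT (Leu): third position 4-fold.
Four-fold degenerate third positions: 3.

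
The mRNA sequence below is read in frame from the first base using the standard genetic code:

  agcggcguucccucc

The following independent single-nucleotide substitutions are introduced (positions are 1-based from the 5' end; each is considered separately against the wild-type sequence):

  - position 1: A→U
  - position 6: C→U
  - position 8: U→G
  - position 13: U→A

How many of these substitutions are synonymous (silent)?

1

Codon 1: AGC (Ser) → UGC (Cys) — missense.
Codon 2: GGC (Gly) → GGU (Gly) — synonymous.
Codon 3: GUU (Val) → GGU (Gly) — missense.
Codon 5: UCC (Ser) → ACC (Thr) — missense.
Synonymous: 1 of 4.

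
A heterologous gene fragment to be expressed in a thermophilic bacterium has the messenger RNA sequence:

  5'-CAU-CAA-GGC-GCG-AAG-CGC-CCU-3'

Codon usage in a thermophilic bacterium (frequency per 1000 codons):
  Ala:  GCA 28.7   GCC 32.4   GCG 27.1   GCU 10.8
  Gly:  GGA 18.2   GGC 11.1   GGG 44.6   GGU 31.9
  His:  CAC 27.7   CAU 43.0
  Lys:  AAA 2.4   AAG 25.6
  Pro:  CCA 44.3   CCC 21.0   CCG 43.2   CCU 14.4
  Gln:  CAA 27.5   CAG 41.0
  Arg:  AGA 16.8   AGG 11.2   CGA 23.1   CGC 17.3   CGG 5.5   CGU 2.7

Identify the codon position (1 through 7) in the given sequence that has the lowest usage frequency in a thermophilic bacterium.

3

Codon 1 CAU (His): 43.0 per 1000.
Codon 2 CAA (Gln): 27.5 per 1000.
Codon 3 GGC (Gly): 11.1 per 1000.
Codon 4 GCG (Ala): 27.1 per 1000.
Codon 5 AAG (Lys): 25.6 per 1000.
Codon 6 CGC (Arg): 17.3 per 1000.
Codon 7 CCU (Pro): 14.4 per 1000.
Lowest frequency is 11.1 at codon 3.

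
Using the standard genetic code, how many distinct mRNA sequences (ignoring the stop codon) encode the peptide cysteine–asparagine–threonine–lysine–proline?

128

Cys: 2 codons.
Asn: 2 codons.
Thr: 4 codons.
Lys: 2 codons.
Pro: 4 codons.
2 × 2 × 4 × 2 × 4 = 128.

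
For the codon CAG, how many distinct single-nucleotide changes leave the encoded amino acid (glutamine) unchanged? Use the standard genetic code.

1

Position 1: none → 0 synonymous.
Position 2: none → 0 synonymous.
Position 3: CAA → 1 synonymous.
Total: 0 + 0 + 1 = 1.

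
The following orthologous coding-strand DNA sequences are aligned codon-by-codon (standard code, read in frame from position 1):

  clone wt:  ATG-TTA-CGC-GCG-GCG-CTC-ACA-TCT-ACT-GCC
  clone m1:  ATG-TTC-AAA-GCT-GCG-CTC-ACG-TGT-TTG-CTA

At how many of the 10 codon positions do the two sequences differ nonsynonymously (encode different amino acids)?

5

Codon 1: ATG Met / ATG Met — identical.
Codon 2: TTA Leu / TTC Phe — nonsynonymous.
Codon 3: CGC Arg / AAA Lys — nonsynonymous.
Codon 4: GCG Ala / GCT Ala — synonymous.
Codon 5: GCG Ala / GCG Ala — identical.
Codon 6: CTC Leu / CTC Leu — identical.
Codon 7: ACA Thr / ACG Thr — synonymous.
Codon 8: TCT Ser / TGT Cys — nonsynonymous.
Codon 9: ACT Thr / TTG Leu — nonsynonymous.
Codon 10: GCC Ala / CTA Leu — nonsynonymous.
Nonsynonymous differences: 5.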